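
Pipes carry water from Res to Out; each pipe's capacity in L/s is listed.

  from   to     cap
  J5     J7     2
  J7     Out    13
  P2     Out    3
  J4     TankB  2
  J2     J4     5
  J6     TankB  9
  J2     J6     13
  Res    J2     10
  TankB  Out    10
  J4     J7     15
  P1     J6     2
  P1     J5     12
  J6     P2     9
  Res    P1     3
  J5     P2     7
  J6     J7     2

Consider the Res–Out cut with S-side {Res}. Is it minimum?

Given cut capacity: 3 + 10 = 13.
Augment Res→P1→J6→TankB→Out: bottleneck 2, flow now 2.
Augment Res→P1→J5→J7→Out: bottleneck 1, flow now 3.
Augment Res→J2→J4→TankB→Out: bottleneck 2, flow now 5.
Augment Res→J2→J4→J7→Out: bottleneck 3, flow now 8.
Augment Res→J2→J6→TankB→Out: bottleneck 5, flow now 13.
No augmenting path remains; maximum flow = 13.
Cut capacity 13 equals the max flow, so it is a minimum cut.

Yes — it is a minimum cut (capacity 13).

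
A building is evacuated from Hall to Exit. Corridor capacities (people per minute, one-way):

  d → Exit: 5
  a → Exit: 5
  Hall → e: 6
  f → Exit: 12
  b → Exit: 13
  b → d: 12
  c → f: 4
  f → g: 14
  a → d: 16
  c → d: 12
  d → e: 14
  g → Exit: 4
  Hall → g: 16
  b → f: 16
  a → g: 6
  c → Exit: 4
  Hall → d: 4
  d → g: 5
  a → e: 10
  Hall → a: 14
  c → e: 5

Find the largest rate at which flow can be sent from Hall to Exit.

Augment Hall→a→Exit: bottleneck 5, flow now 5.
Augment Hall→d→Exit: bottleneck 4, flow now 9.
Augment Hall→g→Exit: bottleneck 4, flow now 13.
Augment Hall→a→d→Exit: bottleneck 1, flow now 14.
No augmenting path remains; maximum flow = 14.
In the residual graph, reachable from Hall: {Hall, a, d, e, g}.
Min-cut edges: a→Exit (5), d→Exit (5), g→Exit (4); capacity 5 + 5 + 4 = 14.
This cut is saturated, so no flow can exceed 14.

14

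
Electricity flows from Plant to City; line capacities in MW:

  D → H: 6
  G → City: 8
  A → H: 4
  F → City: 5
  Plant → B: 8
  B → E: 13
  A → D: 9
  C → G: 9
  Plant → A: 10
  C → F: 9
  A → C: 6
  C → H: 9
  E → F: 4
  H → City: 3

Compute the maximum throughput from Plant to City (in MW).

13

Augment Plant→A→H→City: bottleneck 3, flow now 3.
Augment Plant→A→C→F→City: bottleneck 5, flow now 8.
Augment Plant→A→C→G→City: bottleneck 1, flow now 9.
Augment Plant→B→E→F→C→G→City: bottleneck 4, flow now 13. (uses reverse residual edge)
No augmenting path remains; maximum flow = 13.
In the residual graph, reachable from Plant: {Plant, A, B, D, E, H}.
Min-cut edges: A→C (6), E→F (4), H→City (3); capacity 6 + 4 + 3 = 13.
This cut is saturated, so no flow can exceed 13.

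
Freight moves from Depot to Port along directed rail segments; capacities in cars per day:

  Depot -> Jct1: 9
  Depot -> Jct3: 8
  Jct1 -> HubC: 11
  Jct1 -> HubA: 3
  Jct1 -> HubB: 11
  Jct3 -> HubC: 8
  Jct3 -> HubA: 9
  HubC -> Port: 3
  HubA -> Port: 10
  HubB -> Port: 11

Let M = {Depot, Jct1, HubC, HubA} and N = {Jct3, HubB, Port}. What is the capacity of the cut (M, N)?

Edges leaving {Depot, Jct1, HubC, HubA}: Depot→Jct3 (8), Jct1→HubB (11), HubC→Port (3), HubA→Port (10).
Cut capacity = 8 + 11 + 3 + 10 = 32.

32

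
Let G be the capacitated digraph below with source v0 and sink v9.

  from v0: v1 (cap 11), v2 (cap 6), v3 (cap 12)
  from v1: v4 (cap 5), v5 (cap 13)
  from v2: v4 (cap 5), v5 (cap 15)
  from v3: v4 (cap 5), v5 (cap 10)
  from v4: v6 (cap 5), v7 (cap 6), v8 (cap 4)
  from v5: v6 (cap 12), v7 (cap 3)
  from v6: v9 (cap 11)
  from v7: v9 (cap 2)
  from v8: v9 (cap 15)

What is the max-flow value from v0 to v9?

17

Augment v0→v1→v4→v6→v9: bottleneck 5, flow now 5.
Augment v0→v1→v5→v6→v9: bottleneck 6, flow now 11.
Augment v0→v2→v4→v7→v9: bottleneck 2, flow now 13.
Augment v0→v2→v4→v8→v9: bottleneck 3, flow now 16.
Augment v0→v3→v4→v8→v9: bottleneck 1, flow now 17.
No augmenting path remains; maximum flow = 17.
In the residual graph, reachable from v0: {v0, v1, v2, v3, v4, v5, v6, v7}.
Min-cut edges: v4→v8 (4), v6→v9 (11), v7→v9 (2); capacity 4 + 11 + 2 = 17.
This cut is saturated, so no flow can exceed 17.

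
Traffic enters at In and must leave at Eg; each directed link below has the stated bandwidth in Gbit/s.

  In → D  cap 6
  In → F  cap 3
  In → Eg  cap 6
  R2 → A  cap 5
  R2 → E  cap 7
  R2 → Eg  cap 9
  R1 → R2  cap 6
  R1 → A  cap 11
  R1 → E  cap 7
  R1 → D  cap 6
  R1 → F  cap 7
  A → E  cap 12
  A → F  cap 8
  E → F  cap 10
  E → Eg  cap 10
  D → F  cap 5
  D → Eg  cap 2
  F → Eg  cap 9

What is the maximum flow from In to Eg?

15

Augment In→Eg: bottleneck 6, flow now 6.
Augment In→D→Eg: bottleneck 2, flow now 8.
Augment In→F→Eg: bottleneck 3, flow now 11.
Augment In→D→F→Eg: bottleneck 4, flow now 15.
No augmenting path remains; maximum flow = 15.
In the residual graph, reachable from In: {In}.
Min-cut edges: In→D (6), In→F (3), In→Eg (6); capacity 6 + 3 + 6 = 15.
This cut is saturated, so no flow can exceed 15.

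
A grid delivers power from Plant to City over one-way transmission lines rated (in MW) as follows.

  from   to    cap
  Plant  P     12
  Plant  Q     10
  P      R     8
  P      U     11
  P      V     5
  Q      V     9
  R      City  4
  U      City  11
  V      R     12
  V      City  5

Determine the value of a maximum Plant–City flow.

20

Augment Plant→P→R→City: bottleneck 4, flow now 4.
Augment Plant→P→U→City: bottleneck 8, flow now 12.
Augment Plant→Q→V→City: bottleneck 5, flow now 17.
Augment Plant→Q→V→R→P→U→City: bottleneck 3, flow now 20. (uses reverse residual edge)
No augmenting path remains; maximum flow = 20.
In the residual graph, reachable from Plant: {Plant, P, Q, R, V}.
Min-cut edges: P→U (11), R→City (4), V→City (5); capacity 11 + 4 + 5 = 20.
This cut is saturated, so no flow can exceed 20.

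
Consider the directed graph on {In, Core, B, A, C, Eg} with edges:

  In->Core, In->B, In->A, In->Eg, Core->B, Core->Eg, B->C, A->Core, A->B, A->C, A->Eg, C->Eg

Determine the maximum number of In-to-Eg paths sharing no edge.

4

Assign every edge capacity 1; by Menger, the answer equals the max flow.
Path In→Eg (+1); total 1.
Path In→Core→Eg (+1); total 2.
Path In→A→Eg (+1); total 3.
Path In→B→C→Eg (+1); total 4.
No residual In→Eg path; max flow = 4.
Certifying cut of size 4: {In→A, In→B, In→Core, In→Eg}.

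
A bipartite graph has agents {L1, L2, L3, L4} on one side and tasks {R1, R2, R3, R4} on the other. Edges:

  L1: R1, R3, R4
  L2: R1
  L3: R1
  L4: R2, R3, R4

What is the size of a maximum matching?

3

Unit-capacity flow: source→left, listed edges, right→sink; max matching = max flow.
Augmenting path L1→R1 (+1); matched 1.
Augmenting path L4→R2 (+1); matched 2.
Augmenting path L2→R1→L1→R3 (+1); matched 3.
No augmenting path remains; maximum matching = 3.
König certificate: {L1, L4, R1} is a vertex cover of size 3 (every listed pair touches it), so no matching can be larger.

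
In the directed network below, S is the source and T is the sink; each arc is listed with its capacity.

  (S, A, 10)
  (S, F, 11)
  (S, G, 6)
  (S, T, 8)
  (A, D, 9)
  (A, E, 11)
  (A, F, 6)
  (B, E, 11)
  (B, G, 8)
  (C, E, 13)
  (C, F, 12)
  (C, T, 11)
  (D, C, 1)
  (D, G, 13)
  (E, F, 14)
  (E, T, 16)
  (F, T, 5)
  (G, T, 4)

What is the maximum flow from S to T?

Augment S→T: bottleneck 8, flow now 8.
Augment S→F→T: bottleneck 5, flow now 13.
Augment S→G→T: bottleneck 4, flow now 17.
Augment S→A→E→T: bottleneck 10, flow now 27.
No augmenting path remains; maximum flow = 27.
In the residual graph, reachable from S: {S, F, G}.
Min-cut edges: S→A (10), S→T (8), F→T (5), G→T (4); capacity 10 + 8 + 5 + 4 = 27.
This cut is saturated, so no flow can exceed 27.

27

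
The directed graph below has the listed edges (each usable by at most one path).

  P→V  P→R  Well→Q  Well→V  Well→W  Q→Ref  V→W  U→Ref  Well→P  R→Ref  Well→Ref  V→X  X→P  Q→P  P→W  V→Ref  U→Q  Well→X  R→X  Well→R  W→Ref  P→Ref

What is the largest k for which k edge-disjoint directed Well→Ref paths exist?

6

Assign every edge capacity 1; by Menger, the answer equals the max flow.
Path Well→Ref (+1); total 1.
Path Well→P→Ref (+1); total 2.
Path Well→Q→Ref (+1); total 3.
Path Well→R→Ref (+1); total 4.
Path Well→V→Ref (+1); total 5.
Path Well→W→Ref (+1); total 6.
No residual Well→Ref path; max flow = 6.
Certifying cut of size 6: {P→Ref, R→Ref, V→Ref, W→Ref, Well→Q, Well→Ref}.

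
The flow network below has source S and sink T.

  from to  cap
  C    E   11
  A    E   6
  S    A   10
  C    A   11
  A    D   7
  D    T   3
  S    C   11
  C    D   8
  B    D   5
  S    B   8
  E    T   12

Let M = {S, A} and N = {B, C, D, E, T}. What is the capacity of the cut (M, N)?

Edges leaving {S, A}: S→B (8), S→C (11), A→D (7), A→E (6).
Cut capacity = 8 + 11 + 7 + 6 = 32.

32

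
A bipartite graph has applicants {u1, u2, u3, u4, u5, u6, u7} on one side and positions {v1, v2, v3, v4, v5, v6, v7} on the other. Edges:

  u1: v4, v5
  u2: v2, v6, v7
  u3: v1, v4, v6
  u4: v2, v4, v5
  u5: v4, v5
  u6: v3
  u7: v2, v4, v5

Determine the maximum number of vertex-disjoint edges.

Unit-capacity flow: source→left, listed edges, right→sink; max matching = max flow.
Augmenting path u1→v4 (+1); matched 1.
Augmenting path u2→v2 (+1); matched 2.
Augmenting path u3→v1 (+1); matched 3.
Augmenting path u4→v5 (+1); matched 4.
Augmenting path u6→v3 (+1); matched 5.
Augmenting path u7→v2→u2→v6 (+1); matched 6.
No augmenting path remains; maximum matching = 6.
König certificate: {u2, u3, u6, v2, v4, v5} is a vertex cover of size 6 (every listed pair touches it), so no matching can be larger.

6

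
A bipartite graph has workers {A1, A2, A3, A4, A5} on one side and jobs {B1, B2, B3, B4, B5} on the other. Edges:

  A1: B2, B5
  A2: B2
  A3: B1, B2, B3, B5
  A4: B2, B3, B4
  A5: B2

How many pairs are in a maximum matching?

Unit-capacity flow: source→left, listed edges, right→sink; max matching = max flow.
Augmenting path A1→B2 (+1); matched 1.
Augmenting path A3→B1 (+1); matched 2.
Augmenting path A4→B3 (+1); matched 3.
Augmenting path A2→B2→A1→B5 (+1); matched 4.
No augmenting path remains; maximum matching = 4.
König certificate: {A1, A3, A4, B2} is a vertex cover of size 4 (every listed pair touches it), so no matching can be larger.

4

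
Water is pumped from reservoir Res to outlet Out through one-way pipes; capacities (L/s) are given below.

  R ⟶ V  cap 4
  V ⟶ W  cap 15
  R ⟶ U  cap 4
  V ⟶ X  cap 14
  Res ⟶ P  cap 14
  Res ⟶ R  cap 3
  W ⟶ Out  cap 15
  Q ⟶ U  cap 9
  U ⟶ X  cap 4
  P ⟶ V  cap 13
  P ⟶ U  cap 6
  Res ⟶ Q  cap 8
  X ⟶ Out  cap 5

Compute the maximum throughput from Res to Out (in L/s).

Augment Res→P→U→X→Out: bottleneck 4, flow now 4.
Augment Res→P→V→W→Out: bottleneck 10, flow now 14.
Augment Res→R→V→W→Out: bottleneck 3, flow now 17.
Augment Res→Q→U→P→V→W→Out: bottleneck 2, flow now 19. (uses reverse residual edge)
Augment Res→Q→U→P→V→X→Out: bottleneck 1, flow now 20. (uses reverse residual edge)
No augmenting path remains; maximum flow = 20.
In the residual graph, reachable from Res: {Res, P, Q, U}.
Min-cut edges: Res→R (3), P→V (13), U→X (4); capacity 3 + 13 + 4 = 20.
This cut is saturated, so no flow can exceed 20.

20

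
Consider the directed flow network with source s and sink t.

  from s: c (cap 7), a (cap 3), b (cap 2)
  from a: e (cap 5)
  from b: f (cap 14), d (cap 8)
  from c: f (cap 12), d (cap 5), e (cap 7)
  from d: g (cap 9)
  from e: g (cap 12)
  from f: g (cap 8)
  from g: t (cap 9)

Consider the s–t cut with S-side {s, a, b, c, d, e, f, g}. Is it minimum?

Given cut capacity: 9 = 9.
Augment s→a→e→g→t: bottleneck 3, flow now 3.
Augment s→b→d→g→t: bottleneck 2, flow now 5.
Augment s→c→d→g→t: bottleneck 4, flow now 9.
No augmenting path remains; maximum flow = 9.
Cut capacity 9 equals the max flow, so it is a minimum cut.

Yes — it is a minimum cut (capacity 9).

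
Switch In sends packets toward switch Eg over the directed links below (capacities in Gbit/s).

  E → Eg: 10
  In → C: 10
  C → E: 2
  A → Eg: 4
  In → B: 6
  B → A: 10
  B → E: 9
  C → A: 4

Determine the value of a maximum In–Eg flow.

Augment In→B→A→Eg: bottleneck 4, flow now 4.
Augment In→B→E→Eg: bottleneck 2, flow now 6.
Augment In→C→E→Eg: bottleneck 2, flow now 8.
Augment In→C→A→B→E→Eg: bottleneck 4, flow now 12. (uses reverse residual edge)
No augmenting path remains; maximum flow = 12.
In the residual graph, reachable from In: {In, C}.
Min-cut edges: In→B (6), C→A (4), C→E (2); capacity 6 + 4 + 2 = 12.
This cut is saturated, so no flow can exceed 12.

12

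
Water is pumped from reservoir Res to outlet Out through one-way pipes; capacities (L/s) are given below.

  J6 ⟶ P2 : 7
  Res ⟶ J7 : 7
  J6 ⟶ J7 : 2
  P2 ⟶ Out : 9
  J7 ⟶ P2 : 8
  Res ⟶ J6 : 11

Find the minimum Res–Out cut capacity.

Augment Res→J7→P2→Out: bottleneck 7, flow now 7.
Augment Res→J6→P2→Out: bottleneck 2, flow now 9.
No augmenting path remains; maximum flow = 9.
By max-flow min-cut, the minimum cut capacity equals the max flow.
In the residual graph, reachable from Res: {Res, J7, J6, P2}.
Min-cut edges: P2→Out (9); capacity 9 = 9.

9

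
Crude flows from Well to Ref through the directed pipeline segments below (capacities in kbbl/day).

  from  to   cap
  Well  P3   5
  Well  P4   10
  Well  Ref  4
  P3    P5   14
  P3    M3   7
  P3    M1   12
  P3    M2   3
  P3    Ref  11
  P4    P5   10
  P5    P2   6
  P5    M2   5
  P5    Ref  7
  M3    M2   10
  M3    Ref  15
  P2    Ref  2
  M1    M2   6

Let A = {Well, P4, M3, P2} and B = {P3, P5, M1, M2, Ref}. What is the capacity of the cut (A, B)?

Edges leaving {Well, P4, M3, P2}: Well→P3 (5), Well→Ref (4), P4→P5 (10), M3→M2 (10), M3→Ref (15), P2→Ref (2).
Cut capacity = 5 + 4 + 10 + 10 + 15 + 2 = 46.

46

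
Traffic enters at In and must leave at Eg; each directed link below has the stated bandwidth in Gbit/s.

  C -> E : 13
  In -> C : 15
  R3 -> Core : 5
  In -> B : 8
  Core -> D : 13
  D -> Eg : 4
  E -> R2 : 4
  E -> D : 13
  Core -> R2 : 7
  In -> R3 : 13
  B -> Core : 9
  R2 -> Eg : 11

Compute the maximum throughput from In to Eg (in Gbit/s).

15

Augment In→R3→Core→D→Eg: bottleneck 4, flow now 4.
Augment In→R3→Core→R2→Eg: bottleneck 1, flow now 5.
Augment In→C→E→R2→Eg: bottleneck 4, flow now 9.
Augment In→B→Core→R2→Eg: bottleneck 6, flow now 15.
No augmenting path remains; maximum flow = 15.
In the residual graph, reachable from In: {In, R3, C, B, Core, E, D}.
Min-cut edges: Core→R2 (7), E→R2 (4), D→Eg (4); capacity 7 + 4 + 4 = 15.
This cut is saturated, so no flow can exceed 15.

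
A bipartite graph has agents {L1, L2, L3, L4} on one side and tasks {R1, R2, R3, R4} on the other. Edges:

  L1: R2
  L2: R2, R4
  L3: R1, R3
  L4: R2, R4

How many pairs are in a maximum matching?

3

Unit-capacity flow: source→left, listed edges, right→sink; max matching = max flow.
Augmenting path L1→R2 (+1); matched 1.
Augmenting path L2→R4 (+1); matched 2.
Augmenting path L3→R1 (+1); matched 3.
No augmenting path remains; maximum matching = 3.
König certificate: {L3, R2, R4} is a vertex cover of size 3 (every listed pair touches it), so no matching can be larger.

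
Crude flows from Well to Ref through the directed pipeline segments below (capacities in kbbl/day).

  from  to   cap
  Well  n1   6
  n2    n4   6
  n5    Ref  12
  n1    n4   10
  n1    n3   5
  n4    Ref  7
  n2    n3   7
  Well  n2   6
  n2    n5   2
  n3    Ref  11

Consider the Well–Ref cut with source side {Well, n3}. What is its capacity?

Edges leaving {Well, n3}: Well→n1 (6), Well→n2 (6), n3→Ref (11).
Cut capacity = 6 + 6 + 11 = 23.

23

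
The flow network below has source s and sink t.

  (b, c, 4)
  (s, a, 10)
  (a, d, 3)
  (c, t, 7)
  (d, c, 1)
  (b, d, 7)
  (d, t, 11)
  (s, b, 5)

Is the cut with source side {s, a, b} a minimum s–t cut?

Given cut capacity: 3 + 4 + 7 = 14.
Augment s→a→d→t: bottleneck 3, flow now 3.
Augment s→b→c→t: bottleneck 4, flow now 7.
Augment s→b→d→t: bottleneck 1, flow now 8.
No augmenting path remains; maximum flow = 8.
In the residual graph, reachable from s: {s, a}.
Min-cut edges: s→b (5), a→d (3); capacity 5 + 3 = 8.
Cut capacity 14 exceeds the max flow 8, so it is not minimum.

No — its capacity is 14, but the minimum cut has capacity 8.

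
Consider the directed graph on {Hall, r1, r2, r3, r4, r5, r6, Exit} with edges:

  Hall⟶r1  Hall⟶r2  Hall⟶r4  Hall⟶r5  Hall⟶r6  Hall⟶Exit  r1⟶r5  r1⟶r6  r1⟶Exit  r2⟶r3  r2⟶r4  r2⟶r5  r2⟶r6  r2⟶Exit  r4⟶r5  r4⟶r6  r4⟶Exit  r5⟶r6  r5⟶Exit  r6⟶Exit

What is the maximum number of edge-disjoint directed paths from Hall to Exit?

Assign every edge capacity 1; by Menger, the answer equals the max flow.
Path Hall→Exit (+1); total 1.
Path Hall→r1→Exit (+1); total 2.
Path Hall→r2→Exit (+1); total 3.
Path Hall→r4→Exit (+1); total 4.
Path Hall→r5→Exit (+1); total 5.
Path Hall→r6→Exit (+1); total 6.
No residual Hall→Exit path; max flow = 6.
Certifying cut of size 6: {Hall→Exit, Hall→r1, Hall→r2, Hall→r4, Hall→r5, Hall→r6}.

6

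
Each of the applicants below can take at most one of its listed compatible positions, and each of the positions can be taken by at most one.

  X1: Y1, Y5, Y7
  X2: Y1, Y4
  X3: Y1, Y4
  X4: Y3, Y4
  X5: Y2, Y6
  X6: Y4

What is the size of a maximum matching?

Unit-capacity flow: source→left, listed edges, right→sink; max matching = max flow.
Augmenting path X1→Y1 (+1); matched 1.
Augmenting path X2→Y4 (+1); matched 2.
Augmenting path X4→Y3 (+1); matched 3.
Augmenting path X5→Y2 (+1); matched 4.
Augmenting path X3→Y1→X1→Y5 (+1); matched 5.
No augmenting path remains; maximum matching = 5.
König certificate: {X1, X4, X5, Y1, Y4} is a vertex cover of size 5 (every listed pair touches it), so no matching can be larger.

5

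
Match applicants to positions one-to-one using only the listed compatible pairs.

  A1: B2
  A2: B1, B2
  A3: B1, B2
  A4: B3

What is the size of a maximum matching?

3

Unit-capacity flow: source→left, listed edges, right→sink; max matching = max flow.
Augmenting path A1→B2 (+1); matched 1.
Augmenting path A2→B1 (+1); matched 2.
Augmenting path A4→B3 (+1); matched 3.
No augmenting path remains; maximum matching = 3.
König certificate: {A4, B1, B2} is a vertex cover of size 3 (every listed pair touches it), so no matching can be larger.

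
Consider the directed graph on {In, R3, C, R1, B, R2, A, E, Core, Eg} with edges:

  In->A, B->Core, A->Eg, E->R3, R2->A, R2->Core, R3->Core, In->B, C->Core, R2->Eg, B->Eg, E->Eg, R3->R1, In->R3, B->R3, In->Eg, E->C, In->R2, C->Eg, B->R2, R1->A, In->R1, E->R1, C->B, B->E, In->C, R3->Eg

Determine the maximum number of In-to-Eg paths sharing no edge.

Assign every edge capacity 1; by Menger, the answer equals the max flow.
Path In→Eg (+1); total 1.
Path In→R3→Eg (+1); total 2.
Path In→C→Eg (+1); total 3.
Path In→B→Eg (+1); total 4.
Path In→R2→Eg (+1); total 5.
Path In→A→Eg (+1); total 6.
No residual In→Eg path; max flow = 6.
Certifying cut of size 6: {A→Eg, In→B, In→C, In→Eg, In→R2, In→R3}.

6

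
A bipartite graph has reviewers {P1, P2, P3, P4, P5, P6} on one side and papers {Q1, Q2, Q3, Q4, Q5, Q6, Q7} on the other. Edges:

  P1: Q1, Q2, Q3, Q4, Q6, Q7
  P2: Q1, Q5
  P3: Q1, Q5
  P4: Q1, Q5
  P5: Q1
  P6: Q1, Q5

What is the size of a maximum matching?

Unit-capacity flow: source→left, listed edges, right→sink; max matching = max flow.
Augmenting path P1→Q1 (+1); matched 1.
Augmenting path P2→Q5 (+1); matched 2.
Augmenting path P3→Q1→P1→Q2 (+1); matched 3.
No augmenting path remains; maximum matching = 3.
König certificate: {P1, Q1, Q5} is a vertex cover of size 3 (every listed pair touches it), so no matching can be larger.

3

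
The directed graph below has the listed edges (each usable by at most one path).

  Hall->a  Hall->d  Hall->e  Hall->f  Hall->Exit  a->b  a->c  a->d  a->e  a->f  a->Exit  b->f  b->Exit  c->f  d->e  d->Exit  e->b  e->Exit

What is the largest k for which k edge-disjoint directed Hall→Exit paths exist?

4

Assign every edge capacity 1; by Menger, the answer equals the max flow.
Path Hall→Exit (+1); total 1.
Path Hall→a→Exit (+1); total 2.
Path Hall→d→Exit (+1); total 3.
Path Hall→e→Exit (+1); total 4.
No residual Hall→Exit path; max flow = 4.
Certifying cut of size 4: {Hall→Exit, Hall→a, Hall→d, Hall→e}.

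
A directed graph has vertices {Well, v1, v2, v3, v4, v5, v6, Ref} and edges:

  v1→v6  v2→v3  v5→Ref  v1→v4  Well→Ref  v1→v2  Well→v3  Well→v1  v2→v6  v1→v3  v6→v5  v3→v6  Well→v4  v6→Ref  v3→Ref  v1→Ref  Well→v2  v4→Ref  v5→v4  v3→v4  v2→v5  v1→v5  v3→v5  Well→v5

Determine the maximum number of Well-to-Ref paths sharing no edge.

6

Assign every edge capacity 1; by Menger, the answer equals the max flow.
Path Well→Ref (+1); total 1.
Path Well→v1→Ref (+1); total 2.
Path Well→v3→Ref (+1); total 3.
Path Well→v4→Ref (+1); total 4.
Path Well→v5→Ref (+1); total 5.
Path Well→v2→v6→Ref (+1); total 6.
No residual Well→Ref path; max flow = 6.
Certifying cut of size 6: {Well→Ref, Well→v1, Well→v2, Well→v3, Well→v4, Well→v5}.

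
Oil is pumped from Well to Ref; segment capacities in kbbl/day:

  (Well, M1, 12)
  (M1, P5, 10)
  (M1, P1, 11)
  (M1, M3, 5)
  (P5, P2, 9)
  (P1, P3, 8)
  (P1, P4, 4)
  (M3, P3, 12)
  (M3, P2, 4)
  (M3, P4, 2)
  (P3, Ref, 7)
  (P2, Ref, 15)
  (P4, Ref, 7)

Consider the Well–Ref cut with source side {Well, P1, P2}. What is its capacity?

Edges leaving {Well, P1, P2}: Well→M1 (12), P1→P3 (8), P1→P4 (4), P2→Ref (15).
Cut capacity = 12 + 8 + 4 + 15 = 39.

39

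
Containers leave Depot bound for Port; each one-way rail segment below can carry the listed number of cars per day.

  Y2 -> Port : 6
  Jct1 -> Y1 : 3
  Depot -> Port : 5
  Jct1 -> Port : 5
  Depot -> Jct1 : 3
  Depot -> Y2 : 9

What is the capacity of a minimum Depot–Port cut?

14

Augment Depot→Port: bottleneck 5, flow now 5.
Augment Depot→Jct1→Port: bottleneck 3, flow now 8.
Augment Depot→Y2→Port: bottleneck 6, flow now 14.
No augmenting path remains; maximum flow = 14.
By max-flow min-cut, the minimum cut capacity equals the max flow.
In the residual graph, reachable from Depot: {Depot, Y2}.
Min-cut edges: Depot→Jct1 (3), Depot→Port (5), Y2→Port (6); capacity 3 + 5 + 6 = 14.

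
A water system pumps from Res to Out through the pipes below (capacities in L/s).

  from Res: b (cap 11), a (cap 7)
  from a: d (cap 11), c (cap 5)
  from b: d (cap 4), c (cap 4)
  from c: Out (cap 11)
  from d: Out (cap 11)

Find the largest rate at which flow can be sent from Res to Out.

15

Augment Res→a→c→Out: bottleneck 5, flow now 5.
Augment Res→a→d→Out: bottleneck 2, flow now 7.
Augment Res→b→c→Out: bottleneck 4, flow now 11.
Augment Res→b→d→Out: bottleneck 4, flow now 15.
No augmenting path remains; maximum flow = 15.
In the residual graph, reachable from Res: {Res, b}.
Min-cut edges: Res→a (7), b→c (4), b→d (4); capacity 7 + 4 + 4 = 15.
This cut is saturated, so no flow can exceed 15.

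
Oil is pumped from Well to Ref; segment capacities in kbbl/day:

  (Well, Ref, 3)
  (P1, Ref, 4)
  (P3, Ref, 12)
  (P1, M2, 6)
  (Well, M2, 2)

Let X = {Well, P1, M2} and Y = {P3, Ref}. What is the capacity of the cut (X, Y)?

Edges leaving {Well, P1, M2}: Well→Ref (3), P1→Ref (4).
Cut capacity = 3 + 4 = 7.

7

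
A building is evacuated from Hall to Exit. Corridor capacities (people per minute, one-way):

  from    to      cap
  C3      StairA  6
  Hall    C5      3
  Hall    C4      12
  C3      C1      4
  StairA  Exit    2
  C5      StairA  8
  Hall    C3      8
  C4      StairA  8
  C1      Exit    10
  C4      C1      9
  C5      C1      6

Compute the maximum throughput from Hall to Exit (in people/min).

Augment Hall→C4→StairA→Exit: bottleneck 2, flow now 2.
Augment Hall→C4→C1→Exit: bottleneck 9, flow now 11.
Augment Hall→C5→C1→Exit: bottleneck 1, flow now 12.
No augmenting path remains; maximum flow = 12.
In the residual graph, reachable from Hall: {Hall, C4, C5, C3, StairA, C1}.
Min-cut edges: StairA→Exit (2), C1→Exit (10); capacity 2 + 10 = 12.
This cut is saturated, so no flow can exceed 12.

12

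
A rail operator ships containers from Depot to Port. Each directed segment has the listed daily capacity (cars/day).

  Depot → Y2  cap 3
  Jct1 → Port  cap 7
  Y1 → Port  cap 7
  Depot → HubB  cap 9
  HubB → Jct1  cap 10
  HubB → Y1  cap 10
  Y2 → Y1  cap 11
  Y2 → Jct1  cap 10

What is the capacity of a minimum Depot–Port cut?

12

Augment Depot→HubB→Jct1→Port: bottleneck 7, flow now 7.
Augment Depot→HubB→Y1→Port: bottleneck 2, flow now 9.
Augment Depot→Y2→Y1→Port: bottleneck 3, flow now 12.
No augmenting path remains; maximum flow = 12.
By max-flow min-cut, the minimum cut capacity equals the max flow.
In the residual graph, reachable from Depot: {Depot}.
Min-cut edges: Depot→HubB (9), Depot→Y2 (3); capacity 9 + 3 = 12.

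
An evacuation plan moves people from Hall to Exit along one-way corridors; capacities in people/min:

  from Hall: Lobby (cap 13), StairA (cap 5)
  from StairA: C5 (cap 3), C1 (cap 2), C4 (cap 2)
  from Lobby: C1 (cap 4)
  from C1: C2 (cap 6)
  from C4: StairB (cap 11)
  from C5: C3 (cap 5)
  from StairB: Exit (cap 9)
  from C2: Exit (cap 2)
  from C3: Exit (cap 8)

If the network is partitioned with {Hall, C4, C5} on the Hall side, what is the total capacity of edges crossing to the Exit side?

Edges leaving {Hall, C4, C5}: Hall→StairA (5), Hall→Lobby (13), C4→StairB (11), C5→C3 (5).
Cut capacity = 5 + 13 + 11 + 5 = 34.

34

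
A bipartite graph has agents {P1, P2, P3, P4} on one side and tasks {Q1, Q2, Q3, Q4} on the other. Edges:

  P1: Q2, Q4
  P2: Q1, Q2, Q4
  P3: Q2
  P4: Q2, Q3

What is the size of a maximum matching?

Unit-capacity flow: source→left, listed edges, right→sink; max matching = max flow.
Augmenting path P1→Q2 (+1); matched 1.
Augmenting path P2→Q1 (+1); matched 2.
Augmenting path P4→Q3 (+1); matched 3.
Augmenting path P3→Q2→P1→Q4 (+1); matched 4.
No augmenting path remains; maximum matching = 4.
König certificate: {P1, P2, P3, P4} is a vertex cover of size 4 (every listed pair touches it), so no matching can be larger.

4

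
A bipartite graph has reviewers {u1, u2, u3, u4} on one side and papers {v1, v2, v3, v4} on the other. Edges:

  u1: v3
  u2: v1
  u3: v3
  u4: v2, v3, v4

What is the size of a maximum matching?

Unit-capacity flow: source→left, listed edges, right→sink; max matching = max flow.
Augmenting path u1→v3 (+1); matched 1.
Augmenting path u2→v1 (+1); matched 2.
Augmenting path u4→v2 (+1); matched 3.
No augmenting path remains; maximum matching = 3.
König certificate: {u2, u4, v3} is a vertex cover of size 3 (every listed pair touches it), so no matching can be larger.

3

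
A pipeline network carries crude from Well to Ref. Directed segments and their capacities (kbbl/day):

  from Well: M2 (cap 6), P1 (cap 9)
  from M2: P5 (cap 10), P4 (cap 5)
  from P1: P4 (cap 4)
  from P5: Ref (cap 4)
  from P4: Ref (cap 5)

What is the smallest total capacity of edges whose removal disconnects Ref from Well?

Augment Well→M2→P5→Ref: bottleneck 4, flow now 4.
Augment Well→M2→P4→Ref: bottleneck 2, flow now 6.
Augment Well→P1→P4→Ref: bottleneck 3, flow now 9.
No augmenting path remains; maximum flow = 9.
By max-flow min-cut, the minimum cut capacity equals the max flow.
In the residual graph, reachable from Well: {Well, M2, P1, P5, P4}.
Min-cut edges: P5→Ref (4), P4→Ref (5); capacity 4 + 5 = 9.

9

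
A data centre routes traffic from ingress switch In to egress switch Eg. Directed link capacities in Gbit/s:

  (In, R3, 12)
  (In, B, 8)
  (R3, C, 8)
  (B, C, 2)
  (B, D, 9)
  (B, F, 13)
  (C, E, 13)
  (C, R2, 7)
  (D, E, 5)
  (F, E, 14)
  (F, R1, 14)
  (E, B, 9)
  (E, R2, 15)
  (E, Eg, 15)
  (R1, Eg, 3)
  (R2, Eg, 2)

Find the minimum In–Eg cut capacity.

Augment In→R3→C→E→Eg: bottleneck 8, flow now 8.
Augment In→B→C→E→Eg: bottleneck 2, flow now 10.
Augment In→B→D→E→Eg: bottleneck 5, flow now 15.
Augment In→B→F→R1→Eg: bottleneck 1, flow now 16.
No augmenting path remains; maximum flow = 16.
By max-flow min-cut, the minimum cut capacity equals the max flow.
In the residual graph, reachable from In: {In, R3}.
Min-cut edges: In→B (8), R3→C (8); capacity 8 + 8 = 16.

16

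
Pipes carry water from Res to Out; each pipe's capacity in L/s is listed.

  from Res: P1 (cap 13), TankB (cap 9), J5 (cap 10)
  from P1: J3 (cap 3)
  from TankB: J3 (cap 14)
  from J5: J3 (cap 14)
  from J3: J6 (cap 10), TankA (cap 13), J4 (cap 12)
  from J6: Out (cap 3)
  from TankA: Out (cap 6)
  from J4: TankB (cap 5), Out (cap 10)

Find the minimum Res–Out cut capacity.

Augment Res→P1→J3→J6→Out: bottleneck 3, flow now 3.
Augment Res→TankB→J3→TankA→Out: bottleneck 6, flow now 9.
Augment Res→TankB→J3→J4→Out: bottleneck 3, flow now 12.
Augment Res→J5→J3→J4→Out: bottleneck 7, flow now 19.
No augmenting path remains; maximum flow = 19.
By max-flow min-cut, the minimum cut capacity equals the max flow.
In the residual graph, reachable from Res: {Res, P1, TankB, J5, J3, J6, TankA, J4}.
Min-cut edges: J6→Out (3), TankA→Out (6), J4→Out (10); capacity 3 + 6 + 10 = 19.

19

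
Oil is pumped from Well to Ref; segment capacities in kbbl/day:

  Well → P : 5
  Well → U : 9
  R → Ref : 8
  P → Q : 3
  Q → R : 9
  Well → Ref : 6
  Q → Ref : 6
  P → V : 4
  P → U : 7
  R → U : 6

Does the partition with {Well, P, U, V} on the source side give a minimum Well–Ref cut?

Given cut capacity: 6 + 3 = 9.
Augment Well→Ref: bottleneck 6, flow now 6.
Augment Well→P→Q→Ref: bottleneck 3, flow now 9.
No augmenting path remains; maximum flow = 9.
Cut capacity 9 equals the max flow, so it is a minimum cut.

Yes — it is a minimum cut (capacity 9).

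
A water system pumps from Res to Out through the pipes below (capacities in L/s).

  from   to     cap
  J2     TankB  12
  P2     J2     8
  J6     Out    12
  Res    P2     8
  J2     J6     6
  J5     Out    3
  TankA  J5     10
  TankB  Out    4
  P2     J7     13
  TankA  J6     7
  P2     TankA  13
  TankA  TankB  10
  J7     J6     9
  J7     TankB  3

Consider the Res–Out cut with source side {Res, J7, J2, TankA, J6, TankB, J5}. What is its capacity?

27

Edges leaving {Res, J7, J2, TankA, J6, TankB, J5}: Res→P2 (8), J6→Out (12), TankB→Out (4), J5→Out (3).
Cut capacity = 8 + 12 + 4 + 3 = 27.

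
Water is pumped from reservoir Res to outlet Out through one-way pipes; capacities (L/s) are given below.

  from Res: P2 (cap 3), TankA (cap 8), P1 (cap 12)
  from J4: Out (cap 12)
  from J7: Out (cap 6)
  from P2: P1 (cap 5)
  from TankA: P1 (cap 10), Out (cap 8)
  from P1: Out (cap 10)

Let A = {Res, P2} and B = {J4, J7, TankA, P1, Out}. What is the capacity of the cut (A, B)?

25

Edges leaving {Res, P2}: Res→TankA (8), Res→P1 (12), P2→P1 (5).
Cut capacity = 8 + 12 + 5 = 25.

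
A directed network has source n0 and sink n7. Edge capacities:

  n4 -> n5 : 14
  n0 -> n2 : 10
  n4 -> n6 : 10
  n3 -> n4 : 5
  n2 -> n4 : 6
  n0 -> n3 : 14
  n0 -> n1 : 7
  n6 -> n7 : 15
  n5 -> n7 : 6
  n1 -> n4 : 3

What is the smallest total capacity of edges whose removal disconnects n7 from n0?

14

Augment n0→n1→n4→n5→n7: bottleneck 3, flow now 3.
Augment n0→n2→n4→n5→n7: bottleneck 3, flow now 6.
Augment n0→n2→n4→n6→n7: bottleneck 3, flow now 9.
Augment n0→n3→n4→n6→n7: bottleneck 5, flow now 14.
No augmenting path remains; maximum flow = 14.
By max-flow min-cut, the minimum cut capacity equals the max flow.
In the residual graph, reachable from n0: {n0, n1, n2, n3}.
Min-cut edges: n1→n4 (3), n2→n4 (6), n3→n4 (5); capacity 3 + 6 + 5 = 14.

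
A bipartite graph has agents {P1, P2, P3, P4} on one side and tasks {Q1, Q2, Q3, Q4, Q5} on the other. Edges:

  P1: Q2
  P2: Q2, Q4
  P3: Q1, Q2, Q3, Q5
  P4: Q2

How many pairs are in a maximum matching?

3

Unit-capacity flow: source→left, listed edges, right→sink; max matching = max flow.
Augmenting path P1→Q2 (+1); matched 1.
Augmenting path P2→Q4 (+1); matched 2.
Augmenting path P3→Q1 (+1); matched 3.
No augmenting path remains; maximum matching = 3.
König certificate: {P2, P3, Q2} is a vertex cover of size 3 (every listed pair touches it), so no matching can be larger.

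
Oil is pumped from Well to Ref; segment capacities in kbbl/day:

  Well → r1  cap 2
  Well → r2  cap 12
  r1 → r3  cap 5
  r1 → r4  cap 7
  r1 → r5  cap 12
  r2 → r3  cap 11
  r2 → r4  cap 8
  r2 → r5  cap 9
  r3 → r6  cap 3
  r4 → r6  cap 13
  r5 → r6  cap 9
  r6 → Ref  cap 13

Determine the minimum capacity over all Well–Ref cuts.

Augment Well→r1→r3→r6→Ref: bottleneck 2, flow now 2.
Augment Well→r2→r3→r6→Ref: bottleneck 1, flow now 3.
Augment Well→r2→r4→r6→Ref: bottleneck 8, flow now 11.
Augment Well→r2→r5→r6→Ref: bottleneck 2, flow now 13.
No augmenting path remains; maximum flow = 13.
By max-flow min-cut, the minimum cut capacity equals the max flow.
In the residual graph, reachable from Well: {Well, r1, r2, r3, r4, r5, r6}.
Min-cut edges: r6→Ref (13); capacity 13 = 13.

13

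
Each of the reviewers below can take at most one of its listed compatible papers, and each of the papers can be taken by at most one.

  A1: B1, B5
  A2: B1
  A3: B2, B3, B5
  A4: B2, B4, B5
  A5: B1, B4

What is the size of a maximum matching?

5

Unit-capacity flow: source→left, listed edges, right→sink; max matching = max flow.
Augmenting path A1→B1 (+1); matched 1.
Augmenting path A3→B2 (+1); matched 2.
Augmenting path A4→B4 (+1); matched 3.
Augmenting path A2→B1→A1→B5 (+1); matched 4.
Augmenting path A5→B4→A4→B2→A3→B3 (+1); matched 5.
No augmenting path remains; maximum matching = 5.
König certificate: {A1, A2, A3, A4, A5} is a vertex cover of size 5 (every listed pair touches it), so no matching can be larger.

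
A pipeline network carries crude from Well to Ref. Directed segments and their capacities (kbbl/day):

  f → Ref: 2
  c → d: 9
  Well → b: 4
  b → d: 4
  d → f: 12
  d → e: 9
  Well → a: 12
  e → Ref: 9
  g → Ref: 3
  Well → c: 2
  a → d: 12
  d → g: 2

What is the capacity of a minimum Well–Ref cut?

Augment Well→a→d→e→Ref: bottleneck 9, flow now 9.
Augment Well→a→d→f→Ref: bottleneck 2, flow now 11.
Augment Well→a→d→g→Ref: bottleneck 1, flow now 12.
Augment Well→b→d→g→Ref: bottleneck 1, flow now 13.
No augmenting path remains; maximum flow = 13.
By max-flow min-cut, the minimum cut capacity equals the max flow.
In the residual graph, reachable from Well: {Well, a, b, c, d, f}.
Min-cut edges: d→e (9), d→g (2), f→Ref (2); capacity 9 + 2 + 2 = 13.

13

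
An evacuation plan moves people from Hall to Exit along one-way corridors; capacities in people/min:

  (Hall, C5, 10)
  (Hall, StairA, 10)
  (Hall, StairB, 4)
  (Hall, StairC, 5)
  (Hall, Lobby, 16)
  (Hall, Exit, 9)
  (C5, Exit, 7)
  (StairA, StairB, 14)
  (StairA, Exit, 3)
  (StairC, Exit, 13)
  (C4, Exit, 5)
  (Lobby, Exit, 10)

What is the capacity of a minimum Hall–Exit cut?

Augment Hall→Exit: bottleneck 9, flow now 9.
Augment Hall→C5→Exit: bottleneck 7, flow now 16.
Augment Hall→StairA→Exit: bottleneck 3, flow now 19.
Augment Hall→StairC→Exit: bottleneck 5, flow now 24.
Augment Hall→Lobby→Exit: bottleneck 10, flow now 34.
No augmenting path remains; maximum flow = 34.
By max-flow min-cut, the minimum cut capacity equals the max flow.
In the residual graph, reachable from Hall: {Hall, C5, StairA, StairB, Lobby}.
Min-cut edges: Hall→StairC (5), Hall→Exit (9), C5→Exit (7), StairA→Exit (3), Lobby→Exit (10); capacity 5 + 9 + 7 + 3 + 10 = 34.

34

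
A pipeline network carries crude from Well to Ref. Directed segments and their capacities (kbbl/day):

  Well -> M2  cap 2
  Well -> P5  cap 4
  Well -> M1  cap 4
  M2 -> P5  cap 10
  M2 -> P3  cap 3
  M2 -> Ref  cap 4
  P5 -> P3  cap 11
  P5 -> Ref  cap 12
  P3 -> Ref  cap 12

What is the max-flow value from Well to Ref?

Augment Well→M2→Ref: bottleneck 2, flow now 2.
Augment Well→P5→Ref: bottleneck 4, flow now 6.
No augmenting path remains; maximum flow = 6.
In the residual graph, reachable from Well: {Well, M1}.
Min-cut edges: Well→M2 (2), Well→P5 (4); capacity 2 + 4 = 6.
This cut is saturated, so no flow can exceed 6.

6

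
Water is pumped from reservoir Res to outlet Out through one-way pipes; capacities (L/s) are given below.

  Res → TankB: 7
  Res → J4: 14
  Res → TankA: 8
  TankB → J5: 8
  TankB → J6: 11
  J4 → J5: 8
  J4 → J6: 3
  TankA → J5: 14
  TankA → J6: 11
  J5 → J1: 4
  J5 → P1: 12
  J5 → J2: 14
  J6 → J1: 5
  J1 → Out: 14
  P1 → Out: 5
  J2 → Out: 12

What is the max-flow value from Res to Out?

Augment Res→TankB→J5→J1→Out: bottleneck 4, flow now 4.
Augment Res→TankB→J5→P1→Out: bottleneck 3, flow now 7.
Augment Res→J4→J5→P1→Out: bottleneck 2, flow now 9.
Augment Res→J4→J5→J2→Out: bottleneck 6, flow now 15.
Augment Res→J4→J6→J1→Out: bottleneck 3, flow now 18.
Augment Res→TankA→J5→J2→Out: bottleneck 6, flow now 24.
Augment Res→TankA→J6→J1→Out: bottleneck 2, flow now 26.
No augmenting path remains; maximum flow = 26.
In the residual graph, reachable from Res: {Res, J4}.
Min-cut edges: Res→TankB (7), Res→TankA (8), J4→J5 (8), J4→J6 (3); capacity 7 + 8 + 8 + 3 = 26.
This cut is saturated, so no flow can exceed 26.

26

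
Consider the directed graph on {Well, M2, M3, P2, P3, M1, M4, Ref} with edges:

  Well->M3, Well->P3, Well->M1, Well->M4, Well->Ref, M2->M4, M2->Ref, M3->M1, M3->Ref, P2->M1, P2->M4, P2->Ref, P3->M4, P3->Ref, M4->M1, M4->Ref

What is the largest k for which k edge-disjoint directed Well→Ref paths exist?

Assign every edge capacity 1; by Menger, the answer equals the max flow.
Path Well→Ref (+1); total 1.
Path Well→M3→Ref (+1); total 2.
Path Well→P3→Ref (+1); total 3.
Path Well→M4→Ref (+1); total 4.
No residual Well→Ref path; max flow = 4.
Certifying cut of size 4: {Well→M3, Well→M4, Well→P3, Well→Ref}.

4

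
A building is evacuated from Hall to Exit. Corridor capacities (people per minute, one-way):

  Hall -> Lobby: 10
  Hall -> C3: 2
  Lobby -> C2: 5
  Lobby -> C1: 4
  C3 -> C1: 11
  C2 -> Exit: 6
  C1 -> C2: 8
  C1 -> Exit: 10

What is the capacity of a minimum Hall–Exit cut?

Augment Hall→Lobby→C2→Exit: bottleneck 5, flow now 5.
Augment Hall→Lobby→C1→Exit: bottleneck 4, flow now 9.
Augment Hall→C3→C1→Exit: bottleneck 2, flow now 11.
No augmenting path remains; maximum flow = 11.
By max-flow min-cut, the minimum cut capacity equals the max flow.
In the residual graph, reachable from Hall: {Hall, Lobby}.
Min-cut edges: Hall→C3 (2), Lobby→C2 (5), Lobby→C1 (4); capacity 2 + 5 + 4 = 11.

11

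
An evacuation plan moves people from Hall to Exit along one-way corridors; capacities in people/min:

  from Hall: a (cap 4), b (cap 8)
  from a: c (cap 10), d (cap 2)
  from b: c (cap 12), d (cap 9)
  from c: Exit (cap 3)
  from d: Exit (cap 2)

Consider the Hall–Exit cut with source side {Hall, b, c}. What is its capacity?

16

Edges leaving {Hall, b, c}: Hall→a (4), b→d (9), c→Exit (3).
Cut capacity = 4 + 9 + 3 = 16.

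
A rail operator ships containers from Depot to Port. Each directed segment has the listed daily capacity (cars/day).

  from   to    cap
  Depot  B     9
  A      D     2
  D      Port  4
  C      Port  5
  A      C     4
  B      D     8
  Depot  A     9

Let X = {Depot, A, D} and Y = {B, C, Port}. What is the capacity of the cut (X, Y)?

17

Edges leaving {Depot, A, D}: Depot→B (9), A→C (4), D→Port (4).
Cut capacity = 9 + 4 + 4 = 17.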